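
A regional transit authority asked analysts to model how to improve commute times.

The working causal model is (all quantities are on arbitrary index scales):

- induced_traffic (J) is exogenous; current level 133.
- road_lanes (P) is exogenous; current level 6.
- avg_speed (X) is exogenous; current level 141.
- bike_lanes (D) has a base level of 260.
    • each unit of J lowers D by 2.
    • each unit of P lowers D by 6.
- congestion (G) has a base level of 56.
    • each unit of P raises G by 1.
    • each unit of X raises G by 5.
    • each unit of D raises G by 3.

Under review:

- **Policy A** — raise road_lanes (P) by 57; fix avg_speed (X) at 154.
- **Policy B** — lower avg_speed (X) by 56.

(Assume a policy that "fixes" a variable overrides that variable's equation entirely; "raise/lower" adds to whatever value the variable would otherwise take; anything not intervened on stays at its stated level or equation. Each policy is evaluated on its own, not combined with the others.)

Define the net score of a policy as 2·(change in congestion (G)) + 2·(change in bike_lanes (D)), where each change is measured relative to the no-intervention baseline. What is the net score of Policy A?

-2492

Baseline:
  J = 133
  P = 6
  X = 141
  D = 260 − 2·133 − 6·6 = -42
  G = 56 + 6 + 5·141 + 3·(-42) = 641
Policy A (P + 57, X := 154):
  J = 133
  P = 6 + 57 = 63
  X = 154
  D = 260 − 2·133 − 6·63 = -384
  G = 56 + 63 + 5·154 + 3·(-384) = -263
ΔG = -263 − 641 = -904; ΔD = -384 − (-42) = -342
Score = 2·(-904) + 2·(-342) = -2492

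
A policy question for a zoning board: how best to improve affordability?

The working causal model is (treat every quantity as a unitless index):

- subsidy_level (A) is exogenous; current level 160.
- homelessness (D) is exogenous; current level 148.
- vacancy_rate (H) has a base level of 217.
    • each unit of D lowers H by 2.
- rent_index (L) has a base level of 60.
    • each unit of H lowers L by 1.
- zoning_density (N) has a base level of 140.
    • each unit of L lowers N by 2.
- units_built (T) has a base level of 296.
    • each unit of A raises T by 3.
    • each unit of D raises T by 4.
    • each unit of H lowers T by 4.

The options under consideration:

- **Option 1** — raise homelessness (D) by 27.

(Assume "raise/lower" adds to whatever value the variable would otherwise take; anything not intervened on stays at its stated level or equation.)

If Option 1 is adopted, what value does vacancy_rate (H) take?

-133

Option 1 (D + 27):
  D = 148 + 27 = 175
  H = 217 − 2·175 = -133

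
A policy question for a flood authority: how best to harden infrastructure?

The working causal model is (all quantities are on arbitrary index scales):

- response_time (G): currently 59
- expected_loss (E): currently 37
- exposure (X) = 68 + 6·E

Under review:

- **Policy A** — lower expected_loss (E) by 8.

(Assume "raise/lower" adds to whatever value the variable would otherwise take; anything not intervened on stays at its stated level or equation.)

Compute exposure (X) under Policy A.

242

Policy A (E − 8):
  E = 37 − 8 = 29
  X = 68 + 6·29 = 242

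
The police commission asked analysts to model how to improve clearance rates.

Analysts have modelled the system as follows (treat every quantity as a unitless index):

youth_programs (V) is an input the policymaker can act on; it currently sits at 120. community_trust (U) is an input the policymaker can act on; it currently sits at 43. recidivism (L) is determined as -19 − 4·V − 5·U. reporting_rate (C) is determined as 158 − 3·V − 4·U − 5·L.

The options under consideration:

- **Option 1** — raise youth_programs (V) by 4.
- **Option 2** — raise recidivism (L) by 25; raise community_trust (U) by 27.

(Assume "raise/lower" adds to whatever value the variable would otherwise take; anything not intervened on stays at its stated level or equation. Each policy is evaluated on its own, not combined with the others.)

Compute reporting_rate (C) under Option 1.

Option 1 (V + 4):
  V = 120 + 4 = 124
  U = 43
  L = -19 − 4·124 − 5·43 = -730
  C = 158 − 3·124 − 4·43 − 5·(-730) = 3264

3264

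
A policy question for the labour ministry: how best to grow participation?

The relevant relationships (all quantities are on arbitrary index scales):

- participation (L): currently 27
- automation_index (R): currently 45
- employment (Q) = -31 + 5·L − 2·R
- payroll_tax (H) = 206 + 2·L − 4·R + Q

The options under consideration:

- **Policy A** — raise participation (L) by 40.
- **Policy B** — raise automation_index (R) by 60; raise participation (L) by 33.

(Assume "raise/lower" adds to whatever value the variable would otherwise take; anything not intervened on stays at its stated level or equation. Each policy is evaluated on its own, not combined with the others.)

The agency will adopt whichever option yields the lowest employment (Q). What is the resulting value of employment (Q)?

59

Policy A (L + 40):
  L = 27 + 40 = 67
  R = 45
  Q = -31 + 5·67 − 2·45 = 214
Policy B (R + 60, L + 33):
  L = 27 + 33 = 60
  R = 45 + 60 = 105
  Q = -31 + 5·60 − 2·105 = 59
Comparing — Policy A: Q=214, Policy B: Q=59. Lowest is 59 (Policy B).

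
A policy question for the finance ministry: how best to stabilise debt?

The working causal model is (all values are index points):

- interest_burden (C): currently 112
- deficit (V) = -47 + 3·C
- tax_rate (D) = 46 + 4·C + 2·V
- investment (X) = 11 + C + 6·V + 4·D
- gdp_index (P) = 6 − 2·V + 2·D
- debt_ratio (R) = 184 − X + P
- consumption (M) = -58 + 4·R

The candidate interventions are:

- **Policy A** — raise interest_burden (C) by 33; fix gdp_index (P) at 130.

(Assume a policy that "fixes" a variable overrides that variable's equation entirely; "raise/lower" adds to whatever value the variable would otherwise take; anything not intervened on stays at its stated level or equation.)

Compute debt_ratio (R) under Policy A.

Policy A (C + 33, P := 130):
  C = 112 + 33 = 145
  V = -47 + 3·145 = 388
  D = 46 + 4·145 + 2·388 = 1402
  X = 11 + 145 + 6·388 + 4·1402 = 8092
  P = 130
  R = 184 − 8092 + 130 = -7778

-7778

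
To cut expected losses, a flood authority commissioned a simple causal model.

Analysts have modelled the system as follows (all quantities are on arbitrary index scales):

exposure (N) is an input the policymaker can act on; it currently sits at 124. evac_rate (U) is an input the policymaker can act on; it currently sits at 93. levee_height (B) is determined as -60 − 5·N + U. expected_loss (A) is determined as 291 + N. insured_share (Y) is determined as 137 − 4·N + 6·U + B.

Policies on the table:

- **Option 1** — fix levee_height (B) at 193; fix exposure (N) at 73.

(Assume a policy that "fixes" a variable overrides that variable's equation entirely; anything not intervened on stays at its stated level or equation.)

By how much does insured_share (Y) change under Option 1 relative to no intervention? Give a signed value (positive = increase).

984

Baseline:
  N = 124
  U = 93
  B = -60 − 5·124 + 93 = -587
  Y = 137 − 4·124 + 6·93 + (-587) = -388
Option 1 (B := 193, N := 73):
  N = 73
  U = 93
  B = 193
  Y = 137 − 4·73 + 6·93 + 193 = 596
Change in Y: 596 − (-388) = 984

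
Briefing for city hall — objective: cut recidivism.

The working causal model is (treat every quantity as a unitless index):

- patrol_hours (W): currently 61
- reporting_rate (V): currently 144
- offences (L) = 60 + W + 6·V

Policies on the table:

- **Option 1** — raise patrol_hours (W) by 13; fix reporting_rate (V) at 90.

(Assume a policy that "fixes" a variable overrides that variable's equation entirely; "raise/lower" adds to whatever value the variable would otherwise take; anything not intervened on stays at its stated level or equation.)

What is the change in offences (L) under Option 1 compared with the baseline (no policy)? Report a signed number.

-311

Baseline:
  W = 61
  V = 144
  L = 60 + 61 + 6·144 = 985
Option 1 (W + 13, V := 90):
  W = 61 + 13 = 74
  V = 90
  L = 60 + 74 + 6·90 = 674
Change in L: 674 − 985 = -311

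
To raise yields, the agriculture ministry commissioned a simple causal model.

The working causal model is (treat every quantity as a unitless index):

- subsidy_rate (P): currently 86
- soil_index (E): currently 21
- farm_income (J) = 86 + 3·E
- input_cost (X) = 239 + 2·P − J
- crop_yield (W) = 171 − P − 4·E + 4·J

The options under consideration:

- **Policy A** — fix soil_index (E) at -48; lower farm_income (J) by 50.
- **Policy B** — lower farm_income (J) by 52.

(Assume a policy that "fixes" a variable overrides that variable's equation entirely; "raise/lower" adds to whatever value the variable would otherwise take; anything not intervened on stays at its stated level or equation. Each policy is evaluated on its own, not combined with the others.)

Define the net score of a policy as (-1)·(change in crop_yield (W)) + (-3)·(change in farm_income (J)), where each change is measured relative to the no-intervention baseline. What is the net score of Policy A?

1523

Baseline:
  P = 86
  E = 21
  J = 86 + 3·21 = 149
  W = 171 − 86 − 4·21 + 4·149 = 597
Policy A (E := -48, J − 50):
  P = 86
  E = -48
  J = 86 + 3·(-48) (−50 from intervention) = -108
  W = 171 − 86 − 4·(-48) + 4·(-108) = -155
ΔW = -155 − 597 = -752; ΔJ = -108 − 149 = -257
Score = (-1)·(-752) + (-3)·(-257) = 1523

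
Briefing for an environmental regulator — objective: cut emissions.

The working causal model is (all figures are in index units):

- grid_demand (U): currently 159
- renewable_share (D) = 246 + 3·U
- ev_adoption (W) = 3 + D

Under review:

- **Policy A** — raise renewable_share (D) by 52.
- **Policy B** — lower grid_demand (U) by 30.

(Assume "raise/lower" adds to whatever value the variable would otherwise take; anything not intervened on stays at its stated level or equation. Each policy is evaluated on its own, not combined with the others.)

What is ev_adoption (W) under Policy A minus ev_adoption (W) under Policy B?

142

Policy A (D + 52):
  U = 159
  D = 246 + 3·159 (+52 from intervention) = 775
  W = 3 + 775 = 778
Policy B (U − 30):
  U = 159 − 30 = 129
  D = 246 + 3·129 = 633
  W = 3 + 633 = 636
W: 778 − 636 = 142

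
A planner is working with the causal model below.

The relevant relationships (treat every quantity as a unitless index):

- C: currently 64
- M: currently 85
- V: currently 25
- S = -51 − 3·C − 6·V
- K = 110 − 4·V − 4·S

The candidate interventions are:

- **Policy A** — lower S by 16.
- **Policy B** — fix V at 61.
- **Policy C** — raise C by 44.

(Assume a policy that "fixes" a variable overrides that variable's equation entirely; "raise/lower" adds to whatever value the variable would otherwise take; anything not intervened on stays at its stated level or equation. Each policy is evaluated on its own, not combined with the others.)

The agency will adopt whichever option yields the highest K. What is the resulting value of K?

Policy A (S − 16):
  C = 64
  V = 25
  S = -51 − 3·64 − 6·25 (−16 from intervention) = -409
  K = 110 − 4·25 − 4·(-409) = 1646
Policy B (V := 61):
  C = 64
  V = 61
  S = -51 − 3·64 − 6·61 = -609
  K = 110 − 4·61 − 4·(-609) = 2302
Policy C (C + 44):
  C = 64 + 44 = 108
  V = 25
  S = -51 − 3·108 − 6·25 = -525
  K = 110 − 4·25 − 4·(-525) = 2110
Comparing — Policy A: K=1646, Policy B: K=2302, Policy C: K=2110. Highest is 2302 (Policy B).

2302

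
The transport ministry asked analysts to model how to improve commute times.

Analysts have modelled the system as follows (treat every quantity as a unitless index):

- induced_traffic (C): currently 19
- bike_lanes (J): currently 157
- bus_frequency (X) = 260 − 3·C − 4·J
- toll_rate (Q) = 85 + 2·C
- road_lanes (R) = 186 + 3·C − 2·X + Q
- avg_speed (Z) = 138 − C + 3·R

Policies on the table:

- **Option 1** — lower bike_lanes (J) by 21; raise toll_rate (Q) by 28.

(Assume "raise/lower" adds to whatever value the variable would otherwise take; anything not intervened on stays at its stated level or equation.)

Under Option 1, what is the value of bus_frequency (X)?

-341

Option 1 (J − 21, Q + 28):
  C = 19
  J = 157 − 21 = 136
  X = 260 − 3·19 − 4·136 = -341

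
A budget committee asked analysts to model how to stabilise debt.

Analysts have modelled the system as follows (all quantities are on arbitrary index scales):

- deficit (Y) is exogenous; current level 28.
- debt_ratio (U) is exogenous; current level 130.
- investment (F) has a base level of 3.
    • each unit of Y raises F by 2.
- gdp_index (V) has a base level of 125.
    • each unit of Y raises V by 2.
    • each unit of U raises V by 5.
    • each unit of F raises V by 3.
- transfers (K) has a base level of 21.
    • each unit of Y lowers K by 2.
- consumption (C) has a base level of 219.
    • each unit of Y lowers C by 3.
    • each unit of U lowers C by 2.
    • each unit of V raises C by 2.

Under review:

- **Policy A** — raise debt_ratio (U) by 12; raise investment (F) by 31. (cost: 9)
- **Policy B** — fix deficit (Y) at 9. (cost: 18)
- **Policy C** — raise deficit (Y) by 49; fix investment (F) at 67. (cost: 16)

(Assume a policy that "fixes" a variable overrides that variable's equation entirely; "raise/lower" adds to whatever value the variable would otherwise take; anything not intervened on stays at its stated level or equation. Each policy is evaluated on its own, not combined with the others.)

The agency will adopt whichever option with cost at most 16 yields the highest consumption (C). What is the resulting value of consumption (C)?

Policy A (U + 12, F + 31):
  Y = 28
  U = 130 + 12 = 142
  F = 3 + 2·28 (+31 from intervention) = 90
  V = 125 + 2·28 + 5·142 + 3·90 = 1161
  C = 219 − 3·28 − 2·142 + 2·1161 = 2173
Policy C (Y + 49, F := 67):
  Y = 28 + 49 = 77
  U = 130
  F = 67
  V = 125 + 2·77 + 5·130 + 3·67 = 1130
  C = 219 − 3·77 − 2·130 + 2·1130 = 1988
Comparing — Policy A: C=2173, Policy C: C=1988. Highest is 2173 (Policy A).

2173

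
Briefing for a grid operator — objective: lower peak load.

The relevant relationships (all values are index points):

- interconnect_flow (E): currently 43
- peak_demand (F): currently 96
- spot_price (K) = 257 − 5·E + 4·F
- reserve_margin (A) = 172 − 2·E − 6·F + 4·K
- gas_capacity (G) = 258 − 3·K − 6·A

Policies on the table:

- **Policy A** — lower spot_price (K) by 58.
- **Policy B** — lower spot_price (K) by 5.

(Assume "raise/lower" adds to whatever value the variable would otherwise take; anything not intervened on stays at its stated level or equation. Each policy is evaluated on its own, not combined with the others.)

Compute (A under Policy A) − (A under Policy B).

Policy A (K − 58):
  E = 43
  F = 96
  K = 257 − 5·43 + 4·96 (−58 from intervention) = 368
  A = 172 − 2·43 − 6·96 + 4·368 = 982
Policy B (K − 5):
  E = 43
  F = 96
  K = 257 − 5·43 + 4·96 (−5 from intervention) = 421
  A = 172 − 2·43 − 6·96 + 4·421 = 1194
A: 982 − 1194 = -212

-212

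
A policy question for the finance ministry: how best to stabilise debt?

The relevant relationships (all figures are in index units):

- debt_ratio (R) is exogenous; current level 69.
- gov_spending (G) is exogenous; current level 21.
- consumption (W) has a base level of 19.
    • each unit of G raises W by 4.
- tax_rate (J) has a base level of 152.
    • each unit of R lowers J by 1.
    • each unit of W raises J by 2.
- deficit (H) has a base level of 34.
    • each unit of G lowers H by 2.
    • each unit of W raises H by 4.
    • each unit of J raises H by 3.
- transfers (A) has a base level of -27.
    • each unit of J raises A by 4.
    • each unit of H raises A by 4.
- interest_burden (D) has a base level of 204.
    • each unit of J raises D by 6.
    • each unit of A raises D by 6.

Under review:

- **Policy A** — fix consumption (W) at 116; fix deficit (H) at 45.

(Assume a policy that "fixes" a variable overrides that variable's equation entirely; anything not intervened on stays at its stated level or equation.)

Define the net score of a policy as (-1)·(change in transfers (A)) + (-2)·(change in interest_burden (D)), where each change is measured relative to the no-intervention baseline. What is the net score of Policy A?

62088

Baseline:
  R = 69
  G = 21
  W = 19 + 4·21 = 103
  J = 152 − 69 + 2·103 = 289
  H = 34 − 2·21 + 4·103 + 3·289 = 1271
  A = -27 + 4·289 + 4·1271 = 6213
  D = 204 + 6·289 + 6·6213 = 39216
Policy A (W := 116, H := 45):
  R = 69
  G = 21
  W = 116
  J = 152 − 69 + 2·116 = 315
  H = 45
  A = -27 + 4·315 + 4·45 = 1413
  D = 204 + 6·315 + 6·1413 = 10572
ΔA = 1413 − 6213 = -4800; ΔD = 10572 − 39216 = -28644
Score = (-1)·(-4800) + (-2)·(-28644) = 62088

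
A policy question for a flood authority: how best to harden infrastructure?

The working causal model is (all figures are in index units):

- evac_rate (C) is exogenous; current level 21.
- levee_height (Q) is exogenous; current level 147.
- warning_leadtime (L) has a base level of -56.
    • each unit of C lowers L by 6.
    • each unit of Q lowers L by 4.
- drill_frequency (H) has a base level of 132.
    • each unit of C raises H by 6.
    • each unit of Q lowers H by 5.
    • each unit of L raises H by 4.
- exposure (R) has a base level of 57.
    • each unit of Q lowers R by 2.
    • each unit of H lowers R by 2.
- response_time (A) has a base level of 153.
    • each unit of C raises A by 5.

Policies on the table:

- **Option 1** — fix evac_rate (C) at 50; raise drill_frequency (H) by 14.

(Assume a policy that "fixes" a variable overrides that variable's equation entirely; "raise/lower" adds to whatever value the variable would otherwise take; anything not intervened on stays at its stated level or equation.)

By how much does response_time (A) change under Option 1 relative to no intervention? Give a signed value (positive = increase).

145

Baseline:
  C = 21
  A = 153 + 5·21 = 258
Option 1 (C := 50, H + 14):
  C = 50
  A = 153 + 5·50 = 403
Change in A: 403 − 258 = 145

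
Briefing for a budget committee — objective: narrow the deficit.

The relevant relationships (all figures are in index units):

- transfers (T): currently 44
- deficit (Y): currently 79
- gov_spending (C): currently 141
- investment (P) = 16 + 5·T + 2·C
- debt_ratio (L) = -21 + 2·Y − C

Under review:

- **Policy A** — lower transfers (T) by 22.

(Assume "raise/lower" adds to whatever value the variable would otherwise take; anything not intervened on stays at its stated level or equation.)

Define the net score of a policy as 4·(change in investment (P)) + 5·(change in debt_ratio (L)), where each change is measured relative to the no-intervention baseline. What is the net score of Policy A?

-440

Baseline:
  T = 44
  Y = 79
  C = 141
  P = 16 + 5·44 + 2·141 = 518
  L = -21 + 2·79 − 141 = -4
Policy A (T − 22):
  T = 44 − 22 = 22
  Y = 79
  C = 141
  P = 16 + 5·22 + 2·141 = 408
  L = -21 + 2·79 − 141 = -4
ΔP = 408 − 518 = -110; ΔL = -4 − (-4) = 0
Score = 4·(-110) + 5·0 = -440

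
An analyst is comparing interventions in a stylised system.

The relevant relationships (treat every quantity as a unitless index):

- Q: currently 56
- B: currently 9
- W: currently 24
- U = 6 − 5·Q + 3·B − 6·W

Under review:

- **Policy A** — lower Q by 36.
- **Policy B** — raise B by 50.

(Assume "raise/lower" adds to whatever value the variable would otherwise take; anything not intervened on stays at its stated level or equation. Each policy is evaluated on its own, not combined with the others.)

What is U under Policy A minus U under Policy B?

Policy A (Q − 36):
  Q = 56 − 36 = 20
  B = 9
  W = 24
  U = 6 − 5·20 + 3·9 − 6·24 = -211
Policy B (B + 50):
  Q = 56
  B = 9 + 50 = 59
  W = 24
  U = 6 − 5·56 + 3·59 − 6·24 = -241
U: -211 − (-241) = 30

30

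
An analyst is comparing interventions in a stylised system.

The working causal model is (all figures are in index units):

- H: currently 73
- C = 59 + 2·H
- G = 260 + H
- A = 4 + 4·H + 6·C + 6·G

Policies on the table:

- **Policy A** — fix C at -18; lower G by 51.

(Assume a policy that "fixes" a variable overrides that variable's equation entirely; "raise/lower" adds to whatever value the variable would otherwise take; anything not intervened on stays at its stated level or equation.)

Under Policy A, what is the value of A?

1880

Policy A (C := -18, G − 51):
  H = 73
  C = -18
  G = 260 + 73 (−51 from intervention) = 282
  A = 4 + 4·73 + 6·(-18) + 6·282 = 1880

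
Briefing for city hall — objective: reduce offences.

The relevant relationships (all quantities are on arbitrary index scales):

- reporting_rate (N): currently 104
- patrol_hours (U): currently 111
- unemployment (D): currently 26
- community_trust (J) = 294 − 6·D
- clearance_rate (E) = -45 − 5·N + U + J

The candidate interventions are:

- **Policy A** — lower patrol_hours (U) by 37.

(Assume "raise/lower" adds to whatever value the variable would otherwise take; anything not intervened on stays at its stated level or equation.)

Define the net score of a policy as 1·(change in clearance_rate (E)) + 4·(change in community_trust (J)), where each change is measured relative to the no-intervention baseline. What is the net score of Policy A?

-37

Baseline:
  N = 104
  U = 111
  D = 26
  J = 294 − 6·26 = 138
  E = -45 − 5·104 + 111 + 138 = -316
Policy A (U − 37):
  N = 104
  U = 111 − 37 = 74
  D = 26
  J = 294 − 6·26 = 138
  E = -45 − 5·104 + 74 + 138 = -353
ΔE = -353 − (-316) = -37; ΔJ = 138 − 138 = 0
Score = 1·(-37) + 4·0 = -37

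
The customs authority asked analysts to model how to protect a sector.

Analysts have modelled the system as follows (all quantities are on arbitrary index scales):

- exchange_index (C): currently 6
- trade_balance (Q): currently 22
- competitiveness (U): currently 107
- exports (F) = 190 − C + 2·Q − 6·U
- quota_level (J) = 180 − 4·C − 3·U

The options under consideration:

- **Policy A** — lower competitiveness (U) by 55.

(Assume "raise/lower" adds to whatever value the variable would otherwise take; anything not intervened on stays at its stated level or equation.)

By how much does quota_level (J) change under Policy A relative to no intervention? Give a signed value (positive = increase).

Baseline:
  C = 6
  U = 107
  J = 180 − 4·6 − 3·107 = -165
Policy A (U − 55):
  C = 6
  U = 107 − 55 = 52
  J = 180 − 4·6 − 3·52 = 0
Change in J: 0 − (-165) = 165

165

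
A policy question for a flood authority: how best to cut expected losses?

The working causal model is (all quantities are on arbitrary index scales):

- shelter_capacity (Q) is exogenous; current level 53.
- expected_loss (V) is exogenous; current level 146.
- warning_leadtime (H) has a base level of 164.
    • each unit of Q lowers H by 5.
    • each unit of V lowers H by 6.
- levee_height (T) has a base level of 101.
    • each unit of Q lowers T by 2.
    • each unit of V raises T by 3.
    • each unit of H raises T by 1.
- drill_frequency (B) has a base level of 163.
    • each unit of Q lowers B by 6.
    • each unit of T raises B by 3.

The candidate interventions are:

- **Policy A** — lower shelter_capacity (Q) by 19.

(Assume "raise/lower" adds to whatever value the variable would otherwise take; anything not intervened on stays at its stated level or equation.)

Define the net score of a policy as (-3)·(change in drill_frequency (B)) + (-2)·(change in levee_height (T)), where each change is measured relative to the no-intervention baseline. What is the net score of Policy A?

Baseline:
  Q = 53
  V = 146
  H = 164 − 5·53 − 6·146 = -977
  T = 101 − 2·53 + 3·146 + (-977) = -544
  B = 163 − 6·53 + 3·(-544) = -1787
Policy A (Q − 19):
  Q = 53 − 19 = 34
  V = 146
  H = 164 − 5·34 − 6·146 = -882
  T = 101 − 2·34 + 3·146 + (-882) = -411
  B = 163 − 6·34 + 3·(-411) = -1274
ΔB = -1274 − (-1787) = 513; ΔT = -411 − (-544) = 133
Score = (-3)·513 + (-2)·133 = -1805

-1805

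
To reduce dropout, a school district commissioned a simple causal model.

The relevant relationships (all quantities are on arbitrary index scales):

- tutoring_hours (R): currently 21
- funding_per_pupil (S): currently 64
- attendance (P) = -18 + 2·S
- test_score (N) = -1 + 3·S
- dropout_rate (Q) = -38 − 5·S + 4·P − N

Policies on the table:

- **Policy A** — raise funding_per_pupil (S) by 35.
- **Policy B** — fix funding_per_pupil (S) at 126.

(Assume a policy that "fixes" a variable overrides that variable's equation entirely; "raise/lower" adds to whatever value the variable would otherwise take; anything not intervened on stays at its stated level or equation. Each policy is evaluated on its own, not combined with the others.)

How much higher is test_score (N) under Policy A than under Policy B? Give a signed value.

Policy A (S + 35):
  S = 64 + 35 = 99
  N = -1 + 3·99 = 296
Policy B (S := 126):
  S = 126
  N = -1 + 3·126 = 377
N: 296 − 377 = -81

-81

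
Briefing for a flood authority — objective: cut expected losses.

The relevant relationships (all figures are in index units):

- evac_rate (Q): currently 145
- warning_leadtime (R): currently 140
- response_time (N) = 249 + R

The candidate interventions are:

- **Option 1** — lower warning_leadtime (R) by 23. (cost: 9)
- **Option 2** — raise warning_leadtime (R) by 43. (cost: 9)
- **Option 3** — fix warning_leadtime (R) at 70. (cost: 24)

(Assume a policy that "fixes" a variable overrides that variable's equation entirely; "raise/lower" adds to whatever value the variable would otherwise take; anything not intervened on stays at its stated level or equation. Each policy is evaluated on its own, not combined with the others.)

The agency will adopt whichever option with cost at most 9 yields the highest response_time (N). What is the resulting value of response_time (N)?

Option 1 (R − 23):
  R = 140 − 23 = 117
  N = 249 + 117 = 366
Option 2 (R + 43):
  R = 140 + 43 = 183
  N = 249 + 183 = 432
Comparing — Option 1: N=366, Option 2: N=432. Highest is 432 (Option 2).

432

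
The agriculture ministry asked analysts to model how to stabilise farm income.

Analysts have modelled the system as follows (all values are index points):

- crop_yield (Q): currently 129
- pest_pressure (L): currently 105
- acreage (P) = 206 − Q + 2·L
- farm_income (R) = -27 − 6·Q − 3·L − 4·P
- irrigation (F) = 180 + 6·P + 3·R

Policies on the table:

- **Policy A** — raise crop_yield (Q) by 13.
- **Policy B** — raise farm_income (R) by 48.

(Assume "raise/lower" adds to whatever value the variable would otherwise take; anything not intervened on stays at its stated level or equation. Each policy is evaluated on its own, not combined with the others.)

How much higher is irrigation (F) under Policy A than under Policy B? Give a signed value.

-300

Policy A (Q + 13):
  Q = 129 + 13 = 142
  L = 105
  P = 206 − 142 + 2·105 = 274
  R = -27 − 6·142 − 3·105 − 4·274 = -2290
  F = 180 + 6·274 + 3·(-2290) = -5046
Policy B (R + 48):
  Q = 129
  L = 105
  P = 206 − 129 + 2·105 = 287
  R = -27 − 6·129 − 3·105 − 4·287 (+48 from intervention) = -2216
  F = 180 + 6·287 + 3·(-2216) = -4746
F: -5046 − (-4746) = -300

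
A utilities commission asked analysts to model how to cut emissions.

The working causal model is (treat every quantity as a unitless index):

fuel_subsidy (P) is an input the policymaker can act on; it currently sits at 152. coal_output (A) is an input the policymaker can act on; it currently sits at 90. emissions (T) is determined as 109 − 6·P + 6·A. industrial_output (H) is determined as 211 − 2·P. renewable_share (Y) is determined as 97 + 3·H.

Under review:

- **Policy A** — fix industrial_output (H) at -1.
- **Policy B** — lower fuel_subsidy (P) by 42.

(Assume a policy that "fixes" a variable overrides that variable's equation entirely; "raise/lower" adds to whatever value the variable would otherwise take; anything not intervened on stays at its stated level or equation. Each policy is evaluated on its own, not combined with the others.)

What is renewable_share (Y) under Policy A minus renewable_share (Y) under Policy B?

Policy A (H := -1):
  P = 152
  H = -1
  Y = 97 + 3·(-1) = 94
Policy B (P − 42):
  P = 152 − 42 = 110
  H = 211 − 2·110 = -9
  Y = 97 + 3·(-9) = 70
Y: 94 − 70 = 24

24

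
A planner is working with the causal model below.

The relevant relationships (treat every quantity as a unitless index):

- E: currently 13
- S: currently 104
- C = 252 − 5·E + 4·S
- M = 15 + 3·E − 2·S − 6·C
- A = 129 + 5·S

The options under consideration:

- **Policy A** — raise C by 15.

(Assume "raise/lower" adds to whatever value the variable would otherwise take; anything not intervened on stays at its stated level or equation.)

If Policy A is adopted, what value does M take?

Policy A (C + 15):
  E = 13
  S = 104
  C = 252 − 5·13 + 4·104 (+15 from intervention) = 618
  M = 15 + 3·13 − 2·104 − 6·618 = -3862

-3862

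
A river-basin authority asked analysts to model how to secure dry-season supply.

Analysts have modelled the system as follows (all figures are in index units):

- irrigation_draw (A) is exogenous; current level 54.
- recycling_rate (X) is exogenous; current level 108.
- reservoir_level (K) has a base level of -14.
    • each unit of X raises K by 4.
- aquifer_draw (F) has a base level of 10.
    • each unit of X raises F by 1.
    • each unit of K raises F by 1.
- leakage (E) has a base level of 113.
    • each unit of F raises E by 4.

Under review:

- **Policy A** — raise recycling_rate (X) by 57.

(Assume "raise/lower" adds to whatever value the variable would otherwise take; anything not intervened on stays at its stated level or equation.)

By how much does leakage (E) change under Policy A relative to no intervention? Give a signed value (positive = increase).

Baseline:
  X = 108
  K = -14 + 4·108 = 418
  F = 10 + 108 + 418 = 536
  E = 113 + 4·536 = 2257
Policy A (X + 57):
  X = 108 + 57 = 165
  K = -14 + 4·165 = 646
  F = 10 + 165 + 646 = 821
  E = 113 + 4·821 = 3397
Change in E: 3397 − 2257 = 1140

1140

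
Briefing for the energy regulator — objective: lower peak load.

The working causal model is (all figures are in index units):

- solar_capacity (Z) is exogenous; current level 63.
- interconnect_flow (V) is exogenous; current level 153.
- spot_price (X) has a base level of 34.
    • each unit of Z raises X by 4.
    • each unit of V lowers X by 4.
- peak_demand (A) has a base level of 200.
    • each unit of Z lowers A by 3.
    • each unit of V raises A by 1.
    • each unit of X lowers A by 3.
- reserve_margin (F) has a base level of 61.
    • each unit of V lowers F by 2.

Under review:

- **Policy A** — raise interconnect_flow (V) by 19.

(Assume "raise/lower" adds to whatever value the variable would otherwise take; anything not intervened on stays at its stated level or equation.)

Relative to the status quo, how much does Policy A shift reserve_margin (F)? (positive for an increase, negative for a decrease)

-38

Baseline:
  V = 153
  F = 61 − 2·153 = -245
Policy A (V + 19):
  V = 153 + 19 = 172
  F = 61 − 2·172 = -283
Change in F: -283 − (-245) = -38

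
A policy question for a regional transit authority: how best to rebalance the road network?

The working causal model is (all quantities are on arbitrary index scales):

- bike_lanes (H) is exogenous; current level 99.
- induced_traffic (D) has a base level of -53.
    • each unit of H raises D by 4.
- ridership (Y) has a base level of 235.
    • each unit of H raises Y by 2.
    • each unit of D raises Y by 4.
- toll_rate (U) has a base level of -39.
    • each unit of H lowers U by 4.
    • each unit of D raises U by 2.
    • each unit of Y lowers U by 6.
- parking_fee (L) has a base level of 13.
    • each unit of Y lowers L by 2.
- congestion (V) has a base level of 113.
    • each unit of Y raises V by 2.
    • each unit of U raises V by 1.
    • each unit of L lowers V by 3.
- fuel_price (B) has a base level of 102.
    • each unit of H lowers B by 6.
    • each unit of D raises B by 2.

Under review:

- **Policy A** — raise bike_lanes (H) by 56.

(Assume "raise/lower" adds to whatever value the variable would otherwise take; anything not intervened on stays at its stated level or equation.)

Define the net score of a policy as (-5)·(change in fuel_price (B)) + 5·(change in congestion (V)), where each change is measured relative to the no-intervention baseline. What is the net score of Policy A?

10640

Baseline:
  H = 99
  D = -53 + 4·99 = 343
  Y = 235 + 2·99 + 4·343 = 1805
  U = -39 − 4·99 + 2·343 − 6·1805 = -10579
  L = 13 − 2·1805 = -3597
  V = 113 + 2·1805 + (-10579) − 3·(-3597) = 3935
  B = 102 − 6·99 + 2·343 = 194
Policy A (H + 56):
  H = 99 + 56 = 155
  D = -53 + 4·155 = 567
  Y = 235 + 2·155 + 4·567 = 2813
  U = -39 − 4·155 + 2·567 − 6·2813 = -16403
  L = 13 − 2·2813 = -5613
  V = 113 + 2·2813 + (-16403) − 3·(-5613) = 6175
  B = 102 − 6·155 + 2·567 = 306
ΔB = 306 − 194 = 112; ΔV = 6175 − 3935 = 2240
Score = (-5)·112 + 5·2240 = 10640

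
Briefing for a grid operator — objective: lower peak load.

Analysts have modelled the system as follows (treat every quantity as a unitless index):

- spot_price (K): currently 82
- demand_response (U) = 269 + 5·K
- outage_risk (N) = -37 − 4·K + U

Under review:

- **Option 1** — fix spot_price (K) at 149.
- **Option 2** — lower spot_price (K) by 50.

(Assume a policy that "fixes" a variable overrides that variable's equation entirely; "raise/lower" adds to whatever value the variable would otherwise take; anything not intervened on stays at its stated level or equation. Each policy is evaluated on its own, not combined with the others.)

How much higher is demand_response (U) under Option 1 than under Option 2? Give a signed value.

Option 1 (K := 149):
  K = 149
  U = 269 + 5·149 = 1014
Option 2 (K − 50):
  K = 82 − 50 = 32
  U = 269 + 5·32 = 429
U: 1014 − 429 = 585

585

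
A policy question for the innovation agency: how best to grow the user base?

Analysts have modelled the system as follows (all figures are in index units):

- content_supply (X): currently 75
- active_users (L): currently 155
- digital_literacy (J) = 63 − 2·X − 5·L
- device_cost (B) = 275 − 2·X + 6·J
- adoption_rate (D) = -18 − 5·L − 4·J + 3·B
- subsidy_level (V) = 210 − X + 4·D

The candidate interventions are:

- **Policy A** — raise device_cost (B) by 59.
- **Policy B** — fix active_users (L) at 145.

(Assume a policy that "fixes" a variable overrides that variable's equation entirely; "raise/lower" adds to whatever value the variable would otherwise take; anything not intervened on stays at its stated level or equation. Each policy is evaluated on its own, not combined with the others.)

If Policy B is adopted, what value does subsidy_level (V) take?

-46809

Policy B (L := 145):
  X = 75
  L = 145
  J = 63 − 2·75 − 5·145 = -812
  B = 275 − 2·75 + 6·(-812) = -4747
  D = -18 − 5·145 − 4·(-812) + 3·(-4747) = -11736
  V = 210 − 75 + 4·(-11736) = -46809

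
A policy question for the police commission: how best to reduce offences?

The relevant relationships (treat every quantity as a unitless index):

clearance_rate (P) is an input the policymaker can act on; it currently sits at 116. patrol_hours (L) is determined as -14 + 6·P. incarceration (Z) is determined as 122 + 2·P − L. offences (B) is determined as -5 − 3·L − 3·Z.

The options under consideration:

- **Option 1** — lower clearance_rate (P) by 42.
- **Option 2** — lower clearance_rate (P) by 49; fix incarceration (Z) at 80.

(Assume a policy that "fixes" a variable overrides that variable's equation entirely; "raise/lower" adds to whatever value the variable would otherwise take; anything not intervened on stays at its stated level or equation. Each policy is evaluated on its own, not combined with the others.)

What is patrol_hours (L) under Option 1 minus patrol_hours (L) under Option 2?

42

Option 1 (P − 42):
  P = 116 − 42 = 74
  L = -14 + 6·74 = 430
Option 2 (P − 49, Z := 80):
  P = 116 − 49 = 67
  L = -14 + 6·67 = 388
L: 430 − 388 = 42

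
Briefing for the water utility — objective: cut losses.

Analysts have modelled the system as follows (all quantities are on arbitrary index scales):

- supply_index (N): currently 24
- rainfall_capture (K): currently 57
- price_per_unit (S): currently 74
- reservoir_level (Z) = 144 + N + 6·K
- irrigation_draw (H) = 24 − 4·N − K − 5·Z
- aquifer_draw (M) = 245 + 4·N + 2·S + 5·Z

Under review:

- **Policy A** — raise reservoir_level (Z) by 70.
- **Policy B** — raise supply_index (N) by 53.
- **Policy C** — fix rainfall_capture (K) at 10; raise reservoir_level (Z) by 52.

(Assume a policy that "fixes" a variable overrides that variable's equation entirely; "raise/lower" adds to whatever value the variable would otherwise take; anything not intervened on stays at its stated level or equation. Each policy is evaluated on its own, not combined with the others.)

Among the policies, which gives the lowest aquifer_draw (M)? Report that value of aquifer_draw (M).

1889

Policy A (Z + 70):
  N = 24
  K = 57
  S = 74
  Z = 144 + 24 + 6·57 (+70 from intervention) = 580
  M = 245 + 4·24 + 2·74 + 5·580 = 3389
Policy B (N + 53):
  N = 24 + 53 = 77
  K = 57
  S = 74
  Z = 144 + 77 + 6·57 = 563
  M = 245 + 4·77 + 2·74 + 5·563 = 3516
Policy C (K := 10, Z + 52):
  N = 24
  K = 10
  S = 74
  Z = 144 + 24 + 6·10 (+52 from intervention) = 280
  M = 245 + 4·24 + 2·74 + 5·280 = 1889
Comparing — Policy A: M=3389, Policy B: M=3516, Policy C: M=1889. Lowest is 1889 (Policy C).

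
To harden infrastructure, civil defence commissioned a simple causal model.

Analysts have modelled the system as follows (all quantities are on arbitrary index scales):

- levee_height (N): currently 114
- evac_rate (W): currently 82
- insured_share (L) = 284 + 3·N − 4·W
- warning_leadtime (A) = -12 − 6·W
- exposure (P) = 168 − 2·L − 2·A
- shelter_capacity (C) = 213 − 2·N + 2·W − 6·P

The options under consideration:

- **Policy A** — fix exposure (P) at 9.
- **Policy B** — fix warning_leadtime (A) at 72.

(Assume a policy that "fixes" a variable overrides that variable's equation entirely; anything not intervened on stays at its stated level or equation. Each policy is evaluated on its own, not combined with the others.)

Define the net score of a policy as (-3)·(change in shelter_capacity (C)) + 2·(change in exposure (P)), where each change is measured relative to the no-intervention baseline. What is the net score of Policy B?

Baseline:
  N = 114
  W = 82
  L = 284 + 3·114 − 4·82 = 298
  A = -12 − 6·82 = -504
  P = 168 − 2·298 − 2·(-504) = 580
  C = 213 − 2·114 + 2·82 − 6·580 = -3331
Policy B (A := 72):
  N = 114
  W = 82
  L = 284 + 3·114 − 4·82 = 298
  A = 72
  P = 168 − 2·298 − 2·72 = -572
  C = 213 − 2·114 + 2·82 − 6·(-572) = 3581
ΔC = 3581 − (-3331) = 6912; ΔP = -572 − 580 = -1152
Score = (-3)·6912 + 2·(-1152) = -23040

-23040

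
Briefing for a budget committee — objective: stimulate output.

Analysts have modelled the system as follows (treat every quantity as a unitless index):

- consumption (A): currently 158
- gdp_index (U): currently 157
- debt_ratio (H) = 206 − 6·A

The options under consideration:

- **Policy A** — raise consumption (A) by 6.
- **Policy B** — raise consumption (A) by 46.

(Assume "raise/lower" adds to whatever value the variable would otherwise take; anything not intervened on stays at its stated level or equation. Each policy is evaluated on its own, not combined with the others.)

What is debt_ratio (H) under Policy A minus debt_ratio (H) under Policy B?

240

Policy A (A + 6):
  A = 158 + 6 = 164
  H = 206 − 6·164 = -778
Policy B (A + 46):
  A = 158 + 46 = 204
  H = 206 − 6·204 = -1018
H: -778 − (-1018) = 240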